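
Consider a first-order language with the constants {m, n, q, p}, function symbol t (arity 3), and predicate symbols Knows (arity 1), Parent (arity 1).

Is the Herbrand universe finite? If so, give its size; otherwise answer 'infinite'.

The signature has at least one function symbol (t, arity 3) and at least one constant (m).
Iterating t gives infinitely many distinct ground terms: m, t(m, m, m), t(t(m, m, m), t(m, m, m), t(m, m, m)), ...
So the Herbrand universe is infinite.

infinite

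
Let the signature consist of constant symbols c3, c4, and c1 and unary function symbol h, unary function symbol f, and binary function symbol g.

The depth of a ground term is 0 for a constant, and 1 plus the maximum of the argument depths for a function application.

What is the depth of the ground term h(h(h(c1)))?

depth(h(c1)) = 1 + depth(c1) = 1 + 0 = 1
depth(h(h(c1))) = 1 + depth(h(c1)) = 1 + 1 = 2
depth(h(h(h(c1)))) = 1 + depth(h(h(c1))) = 1 + 2 = 3

3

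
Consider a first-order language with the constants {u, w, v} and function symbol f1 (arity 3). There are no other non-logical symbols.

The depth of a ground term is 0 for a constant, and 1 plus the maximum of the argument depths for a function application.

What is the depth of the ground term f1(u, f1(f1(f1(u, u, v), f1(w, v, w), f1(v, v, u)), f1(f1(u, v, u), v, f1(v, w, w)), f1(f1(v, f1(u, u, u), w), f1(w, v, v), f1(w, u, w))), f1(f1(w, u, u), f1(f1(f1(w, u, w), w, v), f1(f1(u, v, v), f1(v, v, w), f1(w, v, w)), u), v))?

depth(f1(u, u, v)) = 1 + max(0, 0, 0) = 1
depth(f1(w, v, w)) = 1 + max(0, 0, 0) = 1
depth(f1(v, v, u)) = 1 + max(0, 0, 0) = 1
depth(f1(f1(u, u, v), f1(w, v, w), f1(v, v, u))) = 1 + max(1, 1, 1) = 2
depth(f1(u, v, u)) = 1 + max(0, 0, 0) = 1
depth(f1(v, w, w)) = 1 + max(0, 0, 0) = 1
depth(f1(f1(u, v, u), v, f1(v, w, w))) = 1 + max(1, 0, 1) = 2
depth(f1(u, u, u)) = 1 + max(0, 0, 0) = 1
depth(f1(v, f1(u, u, u), w)) = 1 + max(0, 1, 0) = 2
depth(f1(w, v, v)) = 1 + max(0, 0, 0) = 1
depth(f1(w, u, w)) = 1 + max(0, 0, 0) = 1
depth(f1(f1(v, f1(u, u, u), w), f1(w, v, v), f1(w, u, w))) = 1 + max(2, 1, 1) = 3
depth(f1(f1(f1(u, u, v), f1(w, v, w), f1(v, v, u)), f1(f1(u, v, u), v, f1(v, w, w)), f1(f1(v, f1(u, u, u), w), f1(w, v, v), f1(w, u, w)))) = 1 + max(2, 2, 3) = 4
depth(f1(w, u, u)) = 1 + max(0, 0, 0) = 1
depth(f1(f1(w, u, w), w, v)) = 1 + max(1, 0, 0) = 2
depth(f1(u, v, v)) = 1 + max(0, 0, 0) = 1
depth(f1(v, v, w)) = 1 + max(0, 0, 0) = 1
depth(f1(f1(u, v, v), f1(v, v, w), f1(w, v, w))) = 1 + max(1, 1, 1) = 2
depth(f1(f1(f1(w, u, w), w, v), f1(f1(u, v, v), f1(v, v, w), f1(w, v, w)), u)) = 1 + max(2, 2, 0) = 3
depth(f1(f1(w, u, u), f1(f1(f1(w, u, w), w, v), f1(f1(u, v, v), f1(v, v, w), f1(w, v, w)), u), v)) = 1 + max(1, 3, 0) = 4
depth(f1(u, f1(f1(f1(u, u, v), f1(w, v, w), f1(v, v, u)), f1(f1(u, v, u), v, f1(v, w, w)), f1(f1(v, f1(u, u, u), w), f1(w, v, v), f1(w, u, w))), f1(f1(w, u, u), f1(f1(f1(w, u, w), w, v), f1(f1(u, v, v), f1(v, v, w), f1(w, v, w)), u), v))) = 1 + max(0, 4, 4) = 5

5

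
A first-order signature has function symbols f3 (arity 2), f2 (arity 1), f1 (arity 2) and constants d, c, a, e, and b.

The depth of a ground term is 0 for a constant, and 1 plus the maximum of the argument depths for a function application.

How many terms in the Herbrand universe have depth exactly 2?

If N_k denotes the number of depth-≤k ground terms, the 5 constants give N_0 = 5, and each function symbol of arity r contributes N_{k-1}^r new terms at level k: N_k = 5 + N_{k-1}^2 + N_{k-1} + N_{k-1}^2.
N_0 = 5
N_1 = 5 + 5^2 + 5 + 5^2 = 60
N_2 = 5 + 60^2 + 60 + 60^2 = 7265
Terms of depth exactly 2: N_2 − N_1 = 7265 − 60 = 7205.

7205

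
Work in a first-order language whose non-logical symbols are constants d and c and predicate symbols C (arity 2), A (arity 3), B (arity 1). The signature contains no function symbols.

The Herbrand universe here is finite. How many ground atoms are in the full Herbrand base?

14

With no function symbols, the Herbrand universe is just the 2 constants.
Ground atoms per predicate: C: 2^2 = 4, A: 2^3 = 8, B: 2.
Herbrand base size = 4 + 8 + 2 = 14.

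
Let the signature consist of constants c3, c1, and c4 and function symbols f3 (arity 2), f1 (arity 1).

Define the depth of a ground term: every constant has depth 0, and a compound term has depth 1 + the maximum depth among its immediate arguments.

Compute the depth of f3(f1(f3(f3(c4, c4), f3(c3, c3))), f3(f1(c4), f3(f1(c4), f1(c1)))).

depth(f3(c4, c4)) = 1 + max(0, 0) = 1
depth(f3(c3, c3)) = 1 + max(0, 0) = 1
depth(f3(f3(c4, c4), f3(c3, c3))) = 1 + max(1, 1) = 2
depth(f1(f3(f3(c4, c4), f3(c3, c3)))) = 1 + depth(f3(f3(c4, c4), f3(c3, c3))) = 1 + 2 = 3
depth(f1(c4)) = 1 + depth(c4) = 1 + 0 = 1
depth(f1(c1)) = 1 + depth(c1) = 1 + 0 = 1
depth(f3(f1(c4), f1(c1))) = 1 + max(1, 1) = 2
depth(f3(f1(c4), f3(f1(c4), f1(c1)))) = 1 + max(1, 2) = 3
depth(f3(f1(f3(f3(c4, c4), f3(c3, c3))), f3(f1(c4), f3(f1(c4), f1(c1))))) = 1 + max(3, 3) = 4

4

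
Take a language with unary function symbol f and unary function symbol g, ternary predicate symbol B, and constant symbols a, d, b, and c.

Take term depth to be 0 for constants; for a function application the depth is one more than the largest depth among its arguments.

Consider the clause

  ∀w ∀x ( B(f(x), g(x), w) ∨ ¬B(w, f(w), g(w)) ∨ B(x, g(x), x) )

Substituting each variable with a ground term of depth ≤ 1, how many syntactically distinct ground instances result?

144

Ground terms of depth ≤ 1:
  Write N_k for the number of ground terms of depth ≤ k. A term of depth ≤ k is either a constant or a function symbol applied to arguments of depth ≤ k−1, so N_k = 4 + N_{k-1} + N_{k-1}.
  N_0 = 4
  N_1 = 4 + 4 + 4 = 12
  Explicitly: a, d, b, c, f(a), f(d), f(b), f(c), g(a), g(d), g(b), g(c).
So there are 12 ground terms available for substitution.
Each of w, x ranges independently over the available ground terms, and distinct assignments produce distinct instances.
Number of ground instances = 12^2 = 144.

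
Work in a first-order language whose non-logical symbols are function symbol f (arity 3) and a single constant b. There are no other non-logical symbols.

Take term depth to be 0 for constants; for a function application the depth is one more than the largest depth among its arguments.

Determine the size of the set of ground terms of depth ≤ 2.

Count level by level. With function symbols f/3, the terms of depth ≤ k are the 1 constant together with each function applied to depth-≤(k−1) tuples, so N_k = 1 + N_{k-1}^3.
N_0 = 1
N_1 = 1 + 1^3 = 2
N_2 = 1 + 2^3 = 9

9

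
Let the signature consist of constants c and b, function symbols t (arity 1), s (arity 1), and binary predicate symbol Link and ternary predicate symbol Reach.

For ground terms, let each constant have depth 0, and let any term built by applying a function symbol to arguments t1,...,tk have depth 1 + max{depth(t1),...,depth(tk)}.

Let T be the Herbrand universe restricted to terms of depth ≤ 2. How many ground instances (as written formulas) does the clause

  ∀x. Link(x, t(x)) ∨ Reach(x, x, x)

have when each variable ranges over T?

14

Ground terms of depth ≤ 2:
  Write N_k for the number of ground terms of depth ≤ k. A term of depth ≤ k is either a constant or a function symbol applied to arguments of depth ≤ k−1, so N_k = 2 + N_{k-1} + N_{k-1}.
  N_0 = 2
  N_1 = 2 + 2 + 2 = 6
  N_2 = 2 + 6 + 6 = 14
So there are 14 ground terms available for substitution.
The body mentions the single quantified variable x; since ground terms form a free algebra, no two substitutions collapse to the same formula.
Number of ground instances = 14.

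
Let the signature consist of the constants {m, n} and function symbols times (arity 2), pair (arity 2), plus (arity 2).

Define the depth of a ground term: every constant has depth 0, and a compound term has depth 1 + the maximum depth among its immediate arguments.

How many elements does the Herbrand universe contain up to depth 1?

14

If N_k denotes the number of depth-≤k ground terms, the 2 constants give N_0 = 2, and each function symbol of arity r contributes N_{k-1}^r new terms at level k: N_k = 2 + N_{k-1}^2 + N_{k-1}^2 + N_{k-1}^2.
N_0 = 2
N_1 = 2 + 2^2 + 2^2 + 2^2 = 14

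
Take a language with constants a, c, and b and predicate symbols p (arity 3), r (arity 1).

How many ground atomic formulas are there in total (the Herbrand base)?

With no function symbols, the Herbrand universe is just the 3 constants.
Ground atoms per predicate: p: 3^3 = 27, r: 3.
Herbrand base size = 27 + 3 = 30.

30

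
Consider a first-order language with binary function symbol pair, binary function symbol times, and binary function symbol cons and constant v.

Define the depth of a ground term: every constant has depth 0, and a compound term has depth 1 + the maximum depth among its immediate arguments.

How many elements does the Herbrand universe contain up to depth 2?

Write N_k for the number of ground terms of depth ≤ k. A term of depth ≤ k is either a constant or a function symbol applied to arguments of depth ≤ k−1, so N_k = 1 + N_{k-1}^2 + N_{k-1}^2 + N_{k-1}^2.
N_0 = 1
N_1 = 1 + 1^2 + 1^2 + 1^2 = 4
N_2 = 1 + 4^2 + 4^2 + 4^2 = 49

49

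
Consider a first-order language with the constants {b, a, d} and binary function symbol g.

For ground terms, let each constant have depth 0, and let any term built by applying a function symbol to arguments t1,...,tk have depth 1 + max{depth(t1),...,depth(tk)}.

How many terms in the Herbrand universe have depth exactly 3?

21465

Let N_k = |{terms of depth ≤ k}|. Then N_0 = 3 and N_k = 3 + N_{k-1}^2 for k ≥ 1 (one summand per function symbol, arity giving the exponent).
N_0 = 3
N_1 = 3 + 3^2 = 12
N_2 = 3 + 12^2 = 147
N_3 = 3 + 147^2 = 21612
Terms of depth exactly 3: N_3 − N_2 = 21612 − 147 = 21465.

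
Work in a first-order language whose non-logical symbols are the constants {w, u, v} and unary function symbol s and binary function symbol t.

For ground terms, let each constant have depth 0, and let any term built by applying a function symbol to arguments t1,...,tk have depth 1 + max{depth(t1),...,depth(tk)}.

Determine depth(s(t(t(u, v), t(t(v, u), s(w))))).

4

depth(t(u, v)) = 1 + max(0, 0) = 1
depth(t(v, u)) = 1 + max(0, 0) = 1
depth(s(w)) = 1 + depth(w) = 1 + 0 = 1
depth(t(t(v, u), s(w))) = 1 + max(1, 1) = 2
depth(t(t(u, v), t(t(v, u), s(w)))) = 1 + max(1, 2) = 3
depth(s(t(t(u, v), t(t(v, u), s(w))))) = 1 + depth(t(t(u, v), t(t(v, u), s(w)))) = 1 + 3 = 4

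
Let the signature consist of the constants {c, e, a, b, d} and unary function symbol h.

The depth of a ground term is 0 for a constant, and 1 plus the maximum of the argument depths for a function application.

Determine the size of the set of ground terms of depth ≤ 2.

15

Let N_k = |{terms of depth ≤ k}|. Then N_0 = 5 and N_k = 5 + N_{k-1} for k ≥ 1 (one summand per function symbol, arity giving the exponent).
N_0 = 5
N_1 = 5 + 5 = 10
N_2 = 5 + 10 = 15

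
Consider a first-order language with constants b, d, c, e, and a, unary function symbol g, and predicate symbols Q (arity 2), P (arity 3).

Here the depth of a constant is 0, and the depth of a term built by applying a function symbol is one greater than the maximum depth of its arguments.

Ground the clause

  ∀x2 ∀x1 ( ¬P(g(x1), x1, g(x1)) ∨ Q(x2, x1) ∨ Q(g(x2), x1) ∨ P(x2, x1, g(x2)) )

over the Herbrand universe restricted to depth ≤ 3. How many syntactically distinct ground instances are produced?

400

Ground terms of depth ≤ 3:
  Let N_k = |{terms of depth ≤ k}|. Then N_0 = 5 and N_k = 5 + N_{k-1} for k ≥ 1 (one summand per function symbol, arity giving the exponent).
  N_0 = 5
  N_1 = 5 + 5 = 10
  N_2 = 5 + 10 = 15
  N_3 = 5 + 15 = 20
So there are 20 ground terms available for substitution.
The body mentions every one of the 2 quantified variables; since ground terms form a free algebra, no two substitutions collapse to the same formula.
Number of ground instances = 20^2 = 400.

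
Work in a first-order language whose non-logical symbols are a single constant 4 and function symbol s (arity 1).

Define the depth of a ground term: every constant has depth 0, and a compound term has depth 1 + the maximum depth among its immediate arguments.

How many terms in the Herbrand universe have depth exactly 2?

1

Write N_k for the number of ground terms of depth ≤ k. A term of depth ≤ k is either a constant or a function symbol applied to arguments of depth ≤ k−1, so N_k = 1 + N_{k-1}.
N_0 = 1
N_1 = 1 + 1 = 2
N_2 = 1 + 2 = 3
Terms of depth exactly 2: N_2 − N_1 = 3 − 2 = 1.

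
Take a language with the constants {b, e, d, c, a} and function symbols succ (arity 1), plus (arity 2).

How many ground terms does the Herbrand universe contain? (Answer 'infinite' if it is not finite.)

infinite

The signature has at least one function symbol (succ, arity 1) and at least one constant (b).
Iterating succ gives infinitely many distinct ground terms: b, succ(b), succ(succ(b)), ...
So the Herbrand universe is infinite.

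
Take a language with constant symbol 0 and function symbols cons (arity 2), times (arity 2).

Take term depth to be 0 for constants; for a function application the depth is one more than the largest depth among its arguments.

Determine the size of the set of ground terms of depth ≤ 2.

Let N_k count ground terms of depth at most k. Each non-constant term of depth ≤ k is some function symbol applied to depth-≤(k−1) arguments, giving N_k = 1 + N_{k-1}^2 + N_{k-1}^2.
N_0 = 1
N_1 = 1 + 1^2 + 1^2 = 3
N_2 = 1 + 3^2 + 3^2 = 19

19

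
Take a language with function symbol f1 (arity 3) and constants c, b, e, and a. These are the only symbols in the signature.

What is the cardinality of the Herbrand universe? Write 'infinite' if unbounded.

infinite

The signature has at least one function symbol (f1, arity 3) and at least one constant (c).
Iterating f1 gives infinitely many distinct ground terms: c, f1(c, c, c), f1(f1(c, c, c), f1(c, c, c), f1(c, c, c)), ...
So the Herbrand universe is infinite.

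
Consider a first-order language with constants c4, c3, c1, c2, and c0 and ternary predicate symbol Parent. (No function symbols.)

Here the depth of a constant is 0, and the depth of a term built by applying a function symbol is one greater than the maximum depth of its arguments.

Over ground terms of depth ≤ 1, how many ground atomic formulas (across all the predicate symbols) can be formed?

125

First count ground terms of depth ≤ 1.
With no function symbols every ground term is a constant, so there are exactly 5 ground terms at every depth bound.
N_0 = 5
N_1 = 5
Explicitly: c4, c3, c1, c2, c0.
So |H| = 5.
Ground atoms are formed by filling each argument slot of a predicate with a term from H, so an r-ary predicate gives |H|^r atoms:
  Parent: 5^3 = 125
Total ground atoms: 125.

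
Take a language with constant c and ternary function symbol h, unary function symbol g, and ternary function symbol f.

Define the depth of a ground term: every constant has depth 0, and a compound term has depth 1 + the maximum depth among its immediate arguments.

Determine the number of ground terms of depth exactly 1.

3

Write N_k for the number of ground terms of depth ≤ k. A term of depth ≤ k is either a constant or a function symbol applied to arguments of depth ≤ k−1, so N_k = 1 + N_{k-1}^3 + N_{k-1} + N_{k-1}^3.
N_0 = 1
N_1 = 1 + 1^3 + 1 + 1^3 = 4
Terms of depth exactly 1: N_1 − N_0 = 4 − 1 = 3.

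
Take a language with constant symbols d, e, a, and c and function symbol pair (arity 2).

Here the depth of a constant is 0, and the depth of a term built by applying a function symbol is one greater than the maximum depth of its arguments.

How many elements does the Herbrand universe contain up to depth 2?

404

Write N_k for the number of ground terms of depth ≤ k. A term of depth ≤ k is either a constant or a function symbol applied to arguments of depth ≤ k−1, so N_k = 4 + N_{k-1}^2.
N_0 = 4
N_1 = 4 + 4^2 = 20
N_2 = 4 + 20^2 = 404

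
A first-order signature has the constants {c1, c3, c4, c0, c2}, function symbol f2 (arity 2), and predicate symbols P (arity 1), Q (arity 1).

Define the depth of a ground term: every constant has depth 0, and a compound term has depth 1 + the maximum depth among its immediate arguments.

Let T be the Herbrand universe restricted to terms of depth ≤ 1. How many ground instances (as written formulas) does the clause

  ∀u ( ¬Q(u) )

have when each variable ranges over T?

Ground terms of depth ≤ 1:
  Let N_k count ground terms of depth at most k. Each non-constant term of depth ≤ k is some function symbol applied to depth-≤(k−1) arguments, giving N_k = 5 + N_{k-1}^2.
  N_0 = 5
  N_1 = 5 + 5^2 = 30
So there are 30 ground terms available for substitution.
The clause has 1 distinct variable (u), which appears in the body. In the free term algebra distinct substitutions yield syntactically distinct ground instances.
Number of ground instances = 30.

30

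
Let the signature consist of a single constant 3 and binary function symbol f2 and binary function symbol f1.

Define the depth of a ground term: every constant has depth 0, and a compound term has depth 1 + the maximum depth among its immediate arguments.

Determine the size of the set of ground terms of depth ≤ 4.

Write N_k for the number of ground terms of depth ≤ k. A term of depth ≤ k is either a constant or a function symbol applied to arguments of depth ≤ k−1, so N_k = 1 + N_{k-1}^2 + N_{k-1}^2.
N_0 = 1
N_1 = 1 + 1^2 + 1^2 = 3
N_2 = 1 + 3^2 + 3^2 = 19
N_3 = 1 + 19^2 + 19^2 = 723
N_4 = 1 + 723^2 + 723^2 = 1045459

1045459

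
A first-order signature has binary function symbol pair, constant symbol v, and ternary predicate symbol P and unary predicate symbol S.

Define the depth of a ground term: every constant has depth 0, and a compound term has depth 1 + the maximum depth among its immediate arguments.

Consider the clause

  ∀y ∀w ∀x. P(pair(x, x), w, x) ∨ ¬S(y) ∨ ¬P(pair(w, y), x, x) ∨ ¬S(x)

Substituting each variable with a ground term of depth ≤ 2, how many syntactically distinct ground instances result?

125

Ground terms of depth ≤ 2:
  Count level by level. With function symbols pair/2, the terms of depth ≤ k are the 1 constant together with each function applied to depth-≤(k−1) tuples, so N_k = 1 + N_{k-1}^2.
  N_0 = 1
  N_1 = 1 + 1^2 = 2
  N_2 = 1 + 2^2 = 5
  Explicitly: v, pair(v, v), pair(v, pair(v, v)), pair(pair(v, v), v), pair(pair(v, v), pair(v, v)).
So there are 5 ground terms available for substitution.
The clause has 3 distinct variables (y, w, x), each appearing in the body. In the free term algebra distinct substitutions yield syntactically distinct ground instances.
Number of ground instances = 5^3 = 125.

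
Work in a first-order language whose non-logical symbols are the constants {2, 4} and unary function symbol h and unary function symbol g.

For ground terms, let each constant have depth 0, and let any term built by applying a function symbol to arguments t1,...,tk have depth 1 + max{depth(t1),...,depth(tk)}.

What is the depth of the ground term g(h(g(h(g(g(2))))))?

6

depth(g(2)) = 1 + depth(2) = 1 + 0 = 1
depth(g(g(2))) = 1 + depth(g(2)) = 1 + 1 = 2
depth(h(g(g(2)))) = 1 + depth(g(g(2))) = 1 + 2 = 3
depth(g(h(g(g(2))))) = 1 + depth(h(g(g(2)))) = 1 + 3 = 4
depth(h(g(h(g(g(2)))))) = 1 + depth(g(h(g(g(2))))) = 1 + 4 = 5
depth(g(h(g(h(g(g(2))))))) = 1 + depth(h(g(h(g(g(2)))))) = 1 + 5 = 6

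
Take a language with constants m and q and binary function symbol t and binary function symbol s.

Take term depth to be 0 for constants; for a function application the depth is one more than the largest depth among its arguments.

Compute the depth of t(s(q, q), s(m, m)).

depth(s(q, q)) = 1 + max(0, 0) = 1
depth(s(m, m)) = 1 + max(0, 0) = 1
depth(t(s(q, q), s(m, m))) = 1 + max(1, 1) = 2

2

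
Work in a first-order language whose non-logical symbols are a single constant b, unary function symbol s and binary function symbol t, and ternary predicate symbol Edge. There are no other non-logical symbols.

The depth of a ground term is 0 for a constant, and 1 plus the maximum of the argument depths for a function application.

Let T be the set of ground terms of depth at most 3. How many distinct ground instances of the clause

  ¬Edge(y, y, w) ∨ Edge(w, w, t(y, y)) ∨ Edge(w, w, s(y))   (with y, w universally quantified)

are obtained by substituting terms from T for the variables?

33489

Ground terms of depth ≤ 3:
  Let N_k = |{terms of depth ≤ k}|. Then N_0 = 1 and N_k = 1 + N_{k-1} + N_{k-1}^2 for k ≥ 1 (one summand per function symbol, arity giving the exponent).
  N_0 = 1
  N_1 = 1 + 1 + 1^2 = 3
  N_2 = 1 + 3 + 3^2 = 13
  N_3 = 1 + 13 + 13^2 = 183
So there are 183 ground terms available for substitution.
The clause has 2 distinct variables (y, w), each appearing in the body. In the free term algebra distinct substitutions yield syntactically distinct ground instances.
Number of ground instances = 183^2 = 33489.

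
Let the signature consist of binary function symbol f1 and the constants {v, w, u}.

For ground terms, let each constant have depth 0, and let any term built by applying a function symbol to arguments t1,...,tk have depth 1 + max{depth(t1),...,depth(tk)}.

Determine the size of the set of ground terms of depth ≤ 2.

Count level by level. With function symbols f1/2, the terms of depth ≤ k are the 3 constants together with each function applied to depth-≤(k−1) tuples, so N_k = 3 + N_{k-1}^2.
N_0 = 3
N_1 = 3 + 3^2 = 12
N_2 = 3 + 12^2 = 147

147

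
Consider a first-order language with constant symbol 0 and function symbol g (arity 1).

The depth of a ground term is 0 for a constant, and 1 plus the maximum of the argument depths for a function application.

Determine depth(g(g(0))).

2

depth(g(0)) = 1 + depth(0) = 1 + 0 = 1
depth(g(g(0))) = 1 + depth(g(0)) = 1 + 1 = 2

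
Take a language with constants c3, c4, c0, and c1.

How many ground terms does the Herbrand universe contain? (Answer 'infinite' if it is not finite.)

4

There are no function symbols, so every ground term is one of the 4 constants.
The Herbrand universe is {c3, c4, c0, c1}, which is finite with 4 elements.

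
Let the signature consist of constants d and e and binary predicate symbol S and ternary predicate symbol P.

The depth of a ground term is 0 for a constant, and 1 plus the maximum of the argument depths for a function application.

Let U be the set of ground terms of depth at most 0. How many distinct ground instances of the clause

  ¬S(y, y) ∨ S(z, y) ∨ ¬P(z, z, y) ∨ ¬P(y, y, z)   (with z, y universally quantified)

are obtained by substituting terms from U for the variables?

Ground terms of depth ≤ 0:
  With no function symbols every ground term is a constant, so there are exactly 2 ground terms at every depth bound.
  N_0 = 2
  Explicitly: d, e.
So there are 2 ground terms available for substitution.
The body mentions every one of the 2 quantified variables; since ground terms form a free algebra, no two substitutions collapse to the same formula.
Number of ground instances = 2^2 = 4.

4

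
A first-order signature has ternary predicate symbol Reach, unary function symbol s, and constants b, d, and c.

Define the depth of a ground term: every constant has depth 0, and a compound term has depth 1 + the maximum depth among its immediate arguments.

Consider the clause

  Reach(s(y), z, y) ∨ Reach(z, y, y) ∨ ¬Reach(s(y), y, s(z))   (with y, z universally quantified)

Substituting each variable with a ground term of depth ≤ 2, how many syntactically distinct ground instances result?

81

Ground terms of depth ≤ 2:
  Let N_k = |{terms of depth ≤ k}|. Then N_0 = 3 and N_k = 3 + N_{k-1} for k ≥ 1 (one summand per function symbol, arity giving the exponent).
  N_0 = 3
  N_1 = 3 + 3 = 6
  N_2 = 3 + 6 = 9
  Explicitly: b, d, c, s(b), s(d), s(c), s(s(b)), s(s(d)), s(s(c)).
So there are 9 ground terms available for substitution.
The body mentions every one of the 2 quantified variables; since ground terms form a free algebra, no two substitutions collapse to the same formula.
Number of ground instances = 9^2 = 81.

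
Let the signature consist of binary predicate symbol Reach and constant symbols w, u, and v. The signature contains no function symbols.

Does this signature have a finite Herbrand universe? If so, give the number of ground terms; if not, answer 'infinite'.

3

There are no function symbols, so every ground term is one of the 3 constants.
The Herbrand universe is {w, u, v}, which is finite with 3 elements.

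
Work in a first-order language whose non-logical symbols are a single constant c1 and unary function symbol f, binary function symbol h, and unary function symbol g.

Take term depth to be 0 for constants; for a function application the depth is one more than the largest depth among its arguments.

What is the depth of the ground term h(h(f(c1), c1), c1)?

depth(f(c1)) = 1 + depth(c1) = 1 + 0 = 1
depth(h(f(c1), c1)) = 1 + max(1, 0) = 2
depth(h(h(f(c1), c1), c1)) = 1 + max(2, 0) = 3

3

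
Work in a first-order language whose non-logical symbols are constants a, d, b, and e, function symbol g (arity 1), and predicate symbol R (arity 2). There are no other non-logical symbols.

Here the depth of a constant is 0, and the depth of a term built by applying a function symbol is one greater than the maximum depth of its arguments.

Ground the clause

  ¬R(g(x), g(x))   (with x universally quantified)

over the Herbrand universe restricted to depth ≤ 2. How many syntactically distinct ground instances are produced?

Ground terms of depth ≤ 2:
  Let N_k = |{terms of depth ≤ k}|. Then N_0 = 4 and N_k = 4 + N_{k-1} for k ≥ 1 (one summand per function symbol, arity giving the exponent).
  N_0 = 4
  N_1 = 4 + 4 = 8
  N_2 = 4 + 8 = 12
So there are 12 ground terms available for substitution.
There is 1 variable to instantiate (x),  occurring in at least one literal, so different choices give different ground instances.
Number of ground instances = 12.

12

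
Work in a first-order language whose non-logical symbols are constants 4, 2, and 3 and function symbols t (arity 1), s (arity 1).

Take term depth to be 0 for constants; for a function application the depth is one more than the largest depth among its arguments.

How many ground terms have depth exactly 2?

Count level by level. With function symbols t/1, s/1, the terms of depth ≤ k are the 3 constants together with each function applied to depth-≤(k−1) tuples, so N_k = 3 + N_{k-1} + N_{k-1}.
N_0 = 3
N_1 = 3 + 3 + 3 = 9
N_2 = 3 + 9 + 9 = 21
Terms of depth exactly 2: N_2 − N_1 = 21 − 9 = 12.

12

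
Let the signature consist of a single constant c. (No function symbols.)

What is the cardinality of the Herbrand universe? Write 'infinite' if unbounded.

1

There are no function symbols, so the only ground term is the single constant.
The Herbrand universe is {c}, finite with 1 element.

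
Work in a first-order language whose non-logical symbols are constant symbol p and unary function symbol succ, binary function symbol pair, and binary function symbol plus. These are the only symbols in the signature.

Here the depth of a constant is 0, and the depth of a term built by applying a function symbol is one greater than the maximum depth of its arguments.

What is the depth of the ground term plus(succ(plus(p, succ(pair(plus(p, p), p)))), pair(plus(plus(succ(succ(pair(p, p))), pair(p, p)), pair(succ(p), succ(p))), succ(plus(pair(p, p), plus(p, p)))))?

depth(plus(p, p)) = 1 + max(0, 0) = 1
depth(pair(plus(p, p), p)) = 1 + max(1, 0) = 2
depth(succ(pair(plus(p, p), p))) = 1 + depth(pair(plus(p, p), p)) = 1 + 2 = 3
depth(plus(p, succ(pair(plus(p, p), p)))) = 1 + max(0, 3) = 4
depth(succ(plus(p, succ(pair(plus(p, p), p))))) = 1 + depth(plus(p, succ(pair(plus(p, p), p)))) = 1 + 4 = 5
depth(pair(p, p)) = 1 + max(0, 0) = 1
depth(succ(pair(p, p))) = 1 + depth(pair(p, p)) = 1 + 1 = 2
depth(succ(succ(pair(p, p)))) = 1 + depth(succ(pair(p, p))) = 1 + 2 = 3
depth(plus(succ(succ(pair(p, p))), pair(p, p))) = 1 + max(3, 1) = 4
depth(succ(p)) = 1 + depth(p) = 1 + 0 = 1
depth(pair(succ(p), succ(p))) = 1 + max(1, 1) = 2
depth(plus(plus(succ(succ(pair(p, p))), pair(p, p)), pair(succ(p), succ(p)))) = 1 + max(4, 2) = 5
depth(plus(pair(p, p), plus(p, p))) = 1 + max(1, 1) = 2
depth(succ(plus(pair(p, p), plus(p, p)))) = 1 + depth(plus(pair(p, p), plus(p, p))) = 1 + 2 = 3
depth(pair(plus(plus(succ(succ(pair(p, p))), pair(p, p)), pair(succ(p), succ(p))), succ(plus(pair(p, p), plus(p, p))))) = 1 + max(5, 3) = 6
depth(plus(succ(plus(p, succ(pair(plus(p, p), p)))), pair(plus(plus(succ(succ(pair(p, p))), pair(p, p)), pair(succ(p), succ(p))), succ(plus(pair(p, p), plus(p, p)))))) = 1 + max(5, 6) = 7

7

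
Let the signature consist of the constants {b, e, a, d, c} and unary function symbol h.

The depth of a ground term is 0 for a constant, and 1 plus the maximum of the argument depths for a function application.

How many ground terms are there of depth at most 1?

10

If N_k denotes the number of depth-≤k ground terms, the 5 constants give N_0 = 5, and each function symbol of arity r contributes N_{k-1}^r new terms at level k: N_k = 5 + N_{k-1}.
N_0 = 5
N_1 = 5 + 5 = 10
Explicitly: b, e, a, d, c, h(b), h(e), h(a), h(d), h(c).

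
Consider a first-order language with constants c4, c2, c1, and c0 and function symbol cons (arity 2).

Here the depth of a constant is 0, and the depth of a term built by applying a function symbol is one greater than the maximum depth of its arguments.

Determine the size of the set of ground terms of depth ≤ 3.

163220

Count level by level. With function symbols cons/2, the terms of depth ≤ k are the 4 constants together with each function applied to depth-≤(k−1) tuples, so N_k = 4 + N_{k-1}^2.
N_0 = 4
N_1 = 4 + 4^2 = 20
N_2 = 4 + 20^2 = 404
N_3 = 4 + 404^2 = 163220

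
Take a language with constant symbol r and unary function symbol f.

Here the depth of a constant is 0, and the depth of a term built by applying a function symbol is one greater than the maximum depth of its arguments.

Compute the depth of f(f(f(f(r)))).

4

depth(f(r)) = 1 + depth(r) = 1 + 0 = 1
depth(f(f(r))) = 1 + depth(f(r)) = 1 + 1 = 2
depth(f(f(f(r)))) = 1 + depth(f(f(r))) = 1 + 2 = 3
depth(f(f(f(f(r))))) = 1 + depth(f(f(f(r)))) = 1 + 3 = 4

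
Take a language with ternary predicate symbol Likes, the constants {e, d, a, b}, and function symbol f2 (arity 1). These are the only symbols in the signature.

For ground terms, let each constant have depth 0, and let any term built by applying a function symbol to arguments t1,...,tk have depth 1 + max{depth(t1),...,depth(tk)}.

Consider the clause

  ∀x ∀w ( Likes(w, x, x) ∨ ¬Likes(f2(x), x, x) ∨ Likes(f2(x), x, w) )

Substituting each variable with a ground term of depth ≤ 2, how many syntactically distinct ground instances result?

144

Ground terms of depth ≤ 2:
  Let N_k count ground terms of depth at most k. Each non-constant term of depth ≤ k is some function symbol applied to depth-≤(k−1) arguments, giving N_k = 4 + N_{k-1}.
  N_0 = 4
  N_1 = 4 + 4 = 8
  N_2 = 4 + 8 = 12
  Explicitly: e, d, a, b, f2(e), f2(d), f2(a), f2(b), f2(f2(e)), f2(f2(d)), f2(f2(a)), f2(f2(b)).
So there are 12 ground terms available for substitution.
The body mentions every one of the 2 quantified variables; since ground terms form a free algebra, no two substitutions collapse to the same formula.
Number of ground instances = 12^2 = 144.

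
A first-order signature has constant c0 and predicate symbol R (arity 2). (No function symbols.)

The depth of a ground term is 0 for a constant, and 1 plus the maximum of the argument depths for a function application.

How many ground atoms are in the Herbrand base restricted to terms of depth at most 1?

First count ground terms of depth ≤ 1.
With no function symbols every ground term is a constant, so there is exactly 1 ground term at every depth bound.
N_0 = 1
N_1 = 1
So |H| = 1.
For each predicate symbol, the number of ground atoms is |H| raised to its arity; summing:
  R: 1^2 = 1
Total ground atoms: 1.

1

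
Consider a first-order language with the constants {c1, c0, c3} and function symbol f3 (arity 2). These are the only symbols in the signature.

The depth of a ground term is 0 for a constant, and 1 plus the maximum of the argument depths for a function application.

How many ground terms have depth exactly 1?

Count level by level. With function symbols f3/2, the terms of depth ≤ k are the 3 constants together with each function applied to depth-≤(k−1) tuples, so N_k = 3 + N_{k-1}^2.
N_0 = 3
N_1 = 3 + 3^2 = 12
Terms of depth exactly 1: N_1 − N_0 = 12 − 3 = 9.

9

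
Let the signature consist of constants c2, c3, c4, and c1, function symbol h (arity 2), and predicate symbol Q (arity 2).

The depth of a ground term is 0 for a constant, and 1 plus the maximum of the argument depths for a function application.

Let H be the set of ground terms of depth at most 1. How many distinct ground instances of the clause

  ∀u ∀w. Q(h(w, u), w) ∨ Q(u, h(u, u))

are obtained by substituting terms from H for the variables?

400

Ground terms of depth ≤ 1:
  Let N_k count ground terms of depth at most k. Each non-constant term of depth ≤ k is some function symbol applied to depth-≤(k−1) arguments, giving N_k = 4 + N_{k-1}^2.
  N_0 = 4
  N_1 = 4 + 4^2 = 20
So there are 20 ground terms available for substitution.
The body mentions every one of the 2 quantified variables; since ground terms form a free algebra, no two substitutions collapse to the same formula.
Number of ground instances = 20^2 = 400.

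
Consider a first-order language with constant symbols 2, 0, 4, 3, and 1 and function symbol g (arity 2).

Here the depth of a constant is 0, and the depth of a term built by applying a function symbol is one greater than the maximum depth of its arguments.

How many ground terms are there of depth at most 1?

30

Let N_k = |{terms of depth ≤ k}|. Then N_0 = 5 and N_k = 5 + N_{k-1}^2 for k ≥ 1 (one summand per function symbol, arity giving the exponent).
N_0 = 5
N_1 = 5 + 5^2 = 30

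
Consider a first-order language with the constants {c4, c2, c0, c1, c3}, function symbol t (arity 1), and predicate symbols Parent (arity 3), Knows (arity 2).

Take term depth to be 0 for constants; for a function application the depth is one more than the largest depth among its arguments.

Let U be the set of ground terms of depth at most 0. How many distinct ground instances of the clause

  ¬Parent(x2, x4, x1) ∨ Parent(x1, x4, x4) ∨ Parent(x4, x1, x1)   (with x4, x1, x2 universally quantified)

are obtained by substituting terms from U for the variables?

Ground terms of depth ≤ 0:
  Let N_k count ground terms of depth at most k. Each non-constant term of depth ≤ k is some function symbol applied to depth-≤(k−1) arguments, giving N_k = 5 + N_{k-1}.
  N_0 = 5
  Explicitly: c4, c2, c0, c1, c3.
So there are 5 ground terms available for substitution.
The body mentions every one of the 3 quantified variables; since ground terms form a free algebra, no two substitutions collapse to the same formula.
Number of ground instances = 5^3 = 125.

125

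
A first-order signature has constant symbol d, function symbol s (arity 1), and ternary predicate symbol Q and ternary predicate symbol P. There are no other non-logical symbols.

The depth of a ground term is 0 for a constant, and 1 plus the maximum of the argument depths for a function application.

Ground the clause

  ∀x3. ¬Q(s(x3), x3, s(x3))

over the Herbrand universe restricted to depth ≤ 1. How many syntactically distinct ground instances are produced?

2

Ground terms of depth ≤ 1:
  Count level by level. With function symbols s/1, the terms of depth ≤ k are the 1 constant together with each function applied to depth-≤(k−1) tuples, so N_k = 1 + N_{k-1}.
  N_0 = 1
  N_1 = 1 + 1 = 2
  Explicitly: d, s(d).
So there are 2 ground terms available for substitution.
There is 1 variable to instantiate (x3),  occurring in at least one literal, so different choices give different ground instances.
Number of ground instances = 2.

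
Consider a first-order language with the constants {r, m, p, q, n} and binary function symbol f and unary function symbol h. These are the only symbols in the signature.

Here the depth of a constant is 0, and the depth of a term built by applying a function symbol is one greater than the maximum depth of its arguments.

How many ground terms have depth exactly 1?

If N_k denotes the number of depth-≤k ground terms, the 5 constants give N_0 = 5, and each function symbol of arity r contributes N_{k-1}^r new terms at level k: N_k = 5 + N_{k-1}^2 + N_{k-1}.
N_0 = 5
N_1 = 5 + 5^2 + 5 = 35
Terms of depth exactly 1: N_1 − N_0 = 35 − 5 = 30.

30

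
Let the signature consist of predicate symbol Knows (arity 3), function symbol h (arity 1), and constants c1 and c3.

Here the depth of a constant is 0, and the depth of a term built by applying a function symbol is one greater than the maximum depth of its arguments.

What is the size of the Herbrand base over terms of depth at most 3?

512

First count ground terms of depth ≤ 3.
If N_k denotes the number of depth-≤k ground terms, the 2 constants give N_0 = 2, and each function symbol of arity r contributes N_{k-1}^r new terms at level k: N_k = 2 + N_{k-1}.
N_0 = 2
N_1 = 2 + 2 = 4
N_2 = 2 + 4 = 6
N_3 = 2 + 6 = 8
So |H| = 8.
Each predicate of arity r yields |H|^r ground atoms (one per choice of an r-tuple from H):
  Knows: 8^3 = 512
Total ground atoms: 512.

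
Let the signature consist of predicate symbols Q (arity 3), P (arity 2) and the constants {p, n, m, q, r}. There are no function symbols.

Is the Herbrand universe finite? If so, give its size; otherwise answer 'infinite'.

There are no function symbols, so every ground term is one of the 5 constants.
The Herbrand universe is {p, n, m, q, r}, which is finite with 5 elements.

5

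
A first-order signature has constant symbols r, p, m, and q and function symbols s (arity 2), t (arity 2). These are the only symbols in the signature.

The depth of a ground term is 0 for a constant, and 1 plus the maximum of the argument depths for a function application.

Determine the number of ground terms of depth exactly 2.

2560

Let N_k count ground terms of depth at most k. Each non-constant term of depth ≤ k is some function symbol applied to depth-≤(k−1) arguments, giving N_k = 4 + N_{k-1}^2 + N_{k-1}^2.
N_0 = 4
N_1 = 4 + 4^2 + 4^2 = 36
N_2 = 4 + 36^2 + 36^2 = 2596
Terms of depth exactly 2: N_2 − N_1 = 2596 − 36 = 2560.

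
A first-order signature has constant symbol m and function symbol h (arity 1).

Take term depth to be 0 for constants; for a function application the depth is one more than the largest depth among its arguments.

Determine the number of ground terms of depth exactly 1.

Count level by level. With function symbols h/1, the terms of depth ≤ k are the 1 constant together with each function applied to depth-≤(k−1) tuples, so N_k = 1 + N_{k-1}.
N_0 = 1
N_1 = 1 + 1 = 2
Terms of depth exactly 1: N_1 − N_0 = 2 − 1 = 1.

1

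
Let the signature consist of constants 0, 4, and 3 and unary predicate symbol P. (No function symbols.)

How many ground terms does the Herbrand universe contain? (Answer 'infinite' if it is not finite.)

There are no function symbols, so every ground term is one of the 3 constants.
The Herbrand universe is {0, 4, 3}, which is finite with 3 elements.

3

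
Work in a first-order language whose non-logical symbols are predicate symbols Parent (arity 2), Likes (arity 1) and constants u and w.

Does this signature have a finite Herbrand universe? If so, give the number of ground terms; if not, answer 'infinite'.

2

There are no function symbols, so every ground term is one of the 2 constants.
The Herbrand universe is {u, w}, which is finite with 2 elements.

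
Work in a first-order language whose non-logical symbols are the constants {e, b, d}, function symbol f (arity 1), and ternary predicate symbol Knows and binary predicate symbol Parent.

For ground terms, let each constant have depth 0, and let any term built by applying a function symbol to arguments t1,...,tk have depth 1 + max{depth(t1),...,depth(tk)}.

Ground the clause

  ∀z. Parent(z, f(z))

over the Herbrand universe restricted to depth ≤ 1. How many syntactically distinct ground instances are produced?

Ground terms of depth ≤ 1:
  Let N_k = |{terms of depth ≤ k}|. Then N_0 = 3 and N_k = 3 + N_{k-1} for k ≥ 1 (one summand per function symbol, arity giving the exponent).
  N_0 = 3
  N_1 = 3 + 3 = 6
So there are 6 ground terms available for substitution.
The variable z ranges independently over the available ground terms, and distinct assignments produce distinct instances.
Number of ground instances = 6.

6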